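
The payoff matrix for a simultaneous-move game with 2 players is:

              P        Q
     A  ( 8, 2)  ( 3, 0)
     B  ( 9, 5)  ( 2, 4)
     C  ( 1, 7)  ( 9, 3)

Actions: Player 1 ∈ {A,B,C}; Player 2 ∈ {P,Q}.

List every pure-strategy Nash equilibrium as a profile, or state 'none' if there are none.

Nash profiles: (B,P)

(A,P): not NE [P1→B gives 9>8]
(A,Q): not NE [P1→C gives 9>3; P2→P gives 2>0]
(B,P): NE
(B,Q): not NE [P1→C gives 9>2; P2→P gives 5>4]
(C,P): not NE [P1→B gives 9>1]
(C,Q): not NE [P2→P gives 7>3]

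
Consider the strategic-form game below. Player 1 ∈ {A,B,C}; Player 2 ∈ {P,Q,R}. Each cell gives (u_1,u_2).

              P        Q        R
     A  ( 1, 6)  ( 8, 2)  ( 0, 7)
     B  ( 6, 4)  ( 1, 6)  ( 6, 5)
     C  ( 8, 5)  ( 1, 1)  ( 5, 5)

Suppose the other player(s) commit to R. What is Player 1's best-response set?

u_1(A vs R) = 0
u_1(B vs R) = 6
u_1(C vs R) = 5
max payoff 6 at {B}

argmax u_1 = {B}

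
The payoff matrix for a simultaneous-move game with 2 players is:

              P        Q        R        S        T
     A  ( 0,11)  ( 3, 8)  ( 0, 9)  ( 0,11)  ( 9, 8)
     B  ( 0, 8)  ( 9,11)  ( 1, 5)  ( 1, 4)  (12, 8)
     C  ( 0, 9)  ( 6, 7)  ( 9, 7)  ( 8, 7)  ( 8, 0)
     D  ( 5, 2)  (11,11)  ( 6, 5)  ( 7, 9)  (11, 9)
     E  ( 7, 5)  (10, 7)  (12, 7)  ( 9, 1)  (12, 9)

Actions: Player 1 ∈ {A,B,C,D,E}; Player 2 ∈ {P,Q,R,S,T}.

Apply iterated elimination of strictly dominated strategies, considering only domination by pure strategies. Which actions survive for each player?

IESDS → P1:{B,D,E} P2:{Q,T}

P1 drop A (D beats it: P:5>0 Q:11>3 R:6>0 S:7>0 T:11>9)
P1 drop C (E beats it: P:7>0 Q:10>6 R:12>9 S:9>8 T:12>8)
P2 drop P (Q beats it: B:11>8 D:11>2 E:7>5)
P2 drop R (T beats it: B:8>5 D:9>5 E:9>7)
P2 drop S (Q beats it: B:11>4 D:11>9 E:7>1)
P1→{B,D,E} P2→{Q,T}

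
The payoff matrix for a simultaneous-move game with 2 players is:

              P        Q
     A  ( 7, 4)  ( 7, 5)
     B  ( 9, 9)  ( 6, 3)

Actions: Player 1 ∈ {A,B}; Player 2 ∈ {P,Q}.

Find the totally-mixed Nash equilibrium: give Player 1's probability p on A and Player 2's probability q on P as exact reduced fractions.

(p,q) = (6/7, 1/3)

P1 indiff ⇒ q·7+(1-q)·7 = q·9+(1-q)·6 ⇒ q(-2) = (1-q)(-1) ⇒ q = 1/3
P2 indiff ⇒ p·4+(1-p)·9 = p·5+(1-p)·3 ⇒ p(-1) = (1-p)(-6) ⇒ p = 6/7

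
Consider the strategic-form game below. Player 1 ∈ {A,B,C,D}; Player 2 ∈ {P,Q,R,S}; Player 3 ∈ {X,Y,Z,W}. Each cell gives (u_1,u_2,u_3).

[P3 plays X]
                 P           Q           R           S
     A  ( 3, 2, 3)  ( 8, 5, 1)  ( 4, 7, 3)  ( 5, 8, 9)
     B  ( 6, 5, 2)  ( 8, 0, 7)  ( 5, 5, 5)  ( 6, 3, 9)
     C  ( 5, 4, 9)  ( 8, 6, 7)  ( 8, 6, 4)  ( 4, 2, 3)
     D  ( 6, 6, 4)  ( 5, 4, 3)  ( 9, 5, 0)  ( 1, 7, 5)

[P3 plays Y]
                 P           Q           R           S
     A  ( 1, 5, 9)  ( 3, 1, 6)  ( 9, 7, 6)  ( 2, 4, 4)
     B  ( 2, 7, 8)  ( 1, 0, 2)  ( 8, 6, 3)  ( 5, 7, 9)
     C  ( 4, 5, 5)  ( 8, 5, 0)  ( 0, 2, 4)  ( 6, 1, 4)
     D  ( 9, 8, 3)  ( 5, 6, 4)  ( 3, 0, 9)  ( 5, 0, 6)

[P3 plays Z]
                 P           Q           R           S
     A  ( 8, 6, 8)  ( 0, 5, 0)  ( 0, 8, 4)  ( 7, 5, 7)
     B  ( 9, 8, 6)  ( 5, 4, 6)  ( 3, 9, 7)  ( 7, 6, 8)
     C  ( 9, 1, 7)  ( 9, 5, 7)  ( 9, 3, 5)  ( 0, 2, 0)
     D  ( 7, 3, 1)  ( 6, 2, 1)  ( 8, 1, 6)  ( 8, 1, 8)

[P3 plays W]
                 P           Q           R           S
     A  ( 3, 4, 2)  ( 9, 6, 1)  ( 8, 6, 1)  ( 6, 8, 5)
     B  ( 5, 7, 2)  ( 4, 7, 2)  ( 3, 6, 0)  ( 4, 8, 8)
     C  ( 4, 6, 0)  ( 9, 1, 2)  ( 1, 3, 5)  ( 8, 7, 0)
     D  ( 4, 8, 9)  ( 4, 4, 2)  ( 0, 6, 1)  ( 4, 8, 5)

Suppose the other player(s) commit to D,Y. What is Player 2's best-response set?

u_2(P vs D,Y) = 8
u_2(Q vs D,Y) = 6
u_2(R vs D,Y) = 0
u_2(S vs D,Y) = 0
max payoff 8 at {P}

BR_2 = {P}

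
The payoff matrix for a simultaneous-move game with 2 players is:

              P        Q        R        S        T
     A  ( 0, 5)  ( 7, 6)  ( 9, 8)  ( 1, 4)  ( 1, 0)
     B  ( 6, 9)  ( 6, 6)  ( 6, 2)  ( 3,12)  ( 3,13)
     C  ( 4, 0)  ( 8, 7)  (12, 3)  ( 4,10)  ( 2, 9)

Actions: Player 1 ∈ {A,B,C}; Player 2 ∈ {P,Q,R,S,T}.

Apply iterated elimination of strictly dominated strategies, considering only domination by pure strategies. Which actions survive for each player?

P1 drop A (C beats it: P:4>0 Q:8>7 R:12>9 S:4>1 T:2>1)
P2 drop P (S beats it: B:12>9 C:10>0)
P2 drop Q (S beats it: B:12>6 C:10>7)
P2 drop R (S beats it: B:12>2 C:10>3)
P1→{B,C} P2→{S,T}

Remaining: P1:{B,C} P2:{S,T}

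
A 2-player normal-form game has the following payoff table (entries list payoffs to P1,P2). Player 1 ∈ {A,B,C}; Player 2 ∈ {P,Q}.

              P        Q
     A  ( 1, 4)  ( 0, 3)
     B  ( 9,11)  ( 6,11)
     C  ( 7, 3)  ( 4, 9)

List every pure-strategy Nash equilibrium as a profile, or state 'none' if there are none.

Nash profiles: (B,P), (B,Q)

(A,P): not NE [P1→B gives 9>1]
(A,Q): not NE [P1→B gives 6>0; P2→P gives 4>3]
(B,P): NE
(B,Q): NE
(C,P): not NE [P1→B gives 9>7; P2→Q gives 9>3]
(C,Q): not NE [P1→B gives 6>4]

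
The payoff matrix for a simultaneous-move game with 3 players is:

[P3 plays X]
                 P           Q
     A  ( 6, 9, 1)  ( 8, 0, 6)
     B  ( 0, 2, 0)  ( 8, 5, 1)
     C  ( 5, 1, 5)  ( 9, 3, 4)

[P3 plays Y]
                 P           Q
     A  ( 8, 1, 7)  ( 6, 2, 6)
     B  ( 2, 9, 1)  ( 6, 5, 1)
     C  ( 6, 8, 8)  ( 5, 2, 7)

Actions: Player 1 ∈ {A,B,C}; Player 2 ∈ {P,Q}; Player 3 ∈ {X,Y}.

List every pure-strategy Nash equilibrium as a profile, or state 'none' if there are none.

(A,P,X): not NE [P3→Y gives 7>1]
(A,P,Y): not NE [P2→Q gives 2>1]
(A,Q,X): not NE [P1→C gives 9>8; P2→P gives 9>0]
(A,Q,Y): NE
(B,P,X): not NE [P1→A gives 6>0; P2→Q gives 5>2; P3→Y gives 1>0]
(B,P,Y): not NE [P1→A gives 8>2]
(B,Q,X): not NE [P1→C gives 9>8]
(B,Q,Y): not NE [P2→P gives 9>5]
(C,P,X): not NE [P1→A gives 6>5; P2→Q gives 3>1; P3→Y gives 8>5]
(C,P,Y): not NE [P1→A gives 8>6]
(C,Q,X): not NE [P3→Y gives 7>4]
(C,Q,Y): not NE [P1→B gives 6>5; P2→P gives 8>2]

NE set: (A,Q,Y)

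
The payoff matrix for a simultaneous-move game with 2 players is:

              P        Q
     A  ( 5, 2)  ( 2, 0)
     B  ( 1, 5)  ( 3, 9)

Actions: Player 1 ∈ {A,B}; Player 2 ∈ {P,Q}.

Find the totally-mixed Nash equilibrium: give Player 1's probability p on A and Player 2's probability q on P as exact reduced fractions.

(p,q) = (2/3, 1/5)

P1 indiff ⇒ q·5+(1-q)·2 = q·1+(1-q)·3 ⇒ q(4) = (1-q)(1) ⇒ q = 1/5
P2 indiff ⇒ p·2+(1-p)·5 = p·0+(1-p)·9 ⇒ p(2) = (1-p)(4) ⇒ p = 2/3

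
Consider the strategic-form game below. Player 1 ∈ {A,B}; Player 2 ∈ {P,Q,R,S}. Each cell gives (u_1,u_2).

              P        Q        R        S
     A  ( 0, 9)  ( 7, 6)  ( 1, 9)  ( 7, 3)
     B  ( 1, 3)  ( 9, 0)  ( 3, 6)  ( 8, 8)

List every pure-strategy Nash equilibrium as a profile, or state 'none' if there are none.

(A,P): not NE [P1→B gives 1>0]
(A,Q): not NE [P1→B gives 9>7; P2→R gives 9>6]
(A,R): not NE [P1→B gives 3>1]
(A,S): not NE [P1→B gives 8>7; P2→R gives 9>3]
(B,P): not NE [P2→S gives 8>3]
(B,Q): not NE [P2→S gives 8>0]
(B,R): not NE [P2→S gives 8>6]
(B,S): NE

PSNE = {(B,S)}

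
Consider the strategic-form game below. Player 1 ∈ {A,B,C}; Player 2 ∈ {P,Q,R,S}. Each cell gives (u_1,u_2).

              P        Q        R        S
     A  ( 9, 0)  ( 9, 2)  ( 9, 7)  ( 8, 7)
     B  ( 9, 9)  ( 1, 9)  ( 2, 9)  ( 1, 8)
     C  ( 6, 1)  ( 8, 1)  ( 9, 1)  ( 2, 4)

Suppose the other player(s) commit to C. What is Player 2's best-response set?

BR_2 = {S}

u_2(P vs C) = 1
u_2(Q vs C) = 1
u_2(R vs C) = 1
u_2(S vs C) = 4
max payoff 4 at {S}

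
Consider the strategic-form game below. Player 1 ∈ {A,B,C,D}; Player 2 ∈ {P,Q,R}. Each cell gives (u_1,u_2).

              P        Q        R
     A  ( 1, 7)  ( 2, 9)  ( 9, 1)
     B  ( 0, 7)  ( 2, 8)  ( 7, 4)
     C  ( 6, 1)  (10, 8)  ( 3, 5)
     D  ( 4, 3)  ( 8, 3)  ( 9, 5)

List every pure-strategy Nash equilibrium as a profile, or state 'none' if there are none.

Nash profiles: (C,Q), (D,R)

(A,P): not NE [P1→C gives 6>1; P2→Q gives 9>7]
(A,Q): not NE [P1→C gives 10>2]
(A,R): not NE [P2→Q gives 9>1]
(B,P): not NE [P1→C gives 6>0; P2→Q gives 8>7]
(B,Q): not NE [P1→C gives 10>2]
(B,R): not NE [P1→D gives 9>7; P2→Q gives 8>4]
(C,P): not NE [P2→Q gives 8>1]
(C,Q): NE
(C,R): not NE [P1→D gives 9>3; P2→Q gives 8>5]
(D,P): not NE [P1→C gives 6>4; P2→R gives 5>3]
(D,Q): not NE [P1→C gives 10>8; P2→R gives 5>3]
(D,R): NE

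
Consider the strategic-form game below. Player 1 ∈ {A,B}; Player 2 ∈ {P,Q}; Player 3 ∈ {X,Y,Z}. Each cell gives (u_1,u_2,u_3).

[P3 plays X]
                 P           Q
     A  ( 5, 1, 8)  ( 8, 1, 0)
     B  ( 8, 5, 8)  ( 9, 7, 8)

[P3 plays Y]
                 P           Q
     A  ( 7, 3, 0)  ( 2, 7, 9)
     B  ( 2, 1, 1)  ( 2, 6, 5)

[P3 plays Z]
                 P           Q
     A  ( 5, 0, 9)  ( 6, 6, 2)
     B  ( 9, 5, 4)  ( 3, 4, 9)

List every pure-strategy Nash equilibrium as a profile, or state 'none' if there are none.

PSNE = {(A,Q,Y)}

(A,P,X): not NE [P1→B gives 8>5; P3→Z gives 9>8]
(A,P,Y): not NE [P2→Q gives 7>3; P3→Z gives 9>0]
(A,P,Z): not NE [P1→B gives 9>5; P2→Q gives 6>0]
(A,Q,X): not NE [P1→B gives 9>8; P3→Y gives 9>0]
(A,Q,Y): NE
(A,Q,Z): not NE [P3→Y gives 9>2]
(B,P,X): not NE [P2→Q gives 7>5]
(B,P,Y): not NE [P1→A gives 7>2; P2→Q gives 6>1; P3→X gives 8>1]
(B,P,Z): not NE [P3→X gives 8>4]
(B,Q,X): not NE [P3→Z gives 9>8]
(B,Q,Y): not NE [P3→Z gives 9>5]
(B,Q,Z): not NE [P1→A gives 6>3; P2→P gives 5>4]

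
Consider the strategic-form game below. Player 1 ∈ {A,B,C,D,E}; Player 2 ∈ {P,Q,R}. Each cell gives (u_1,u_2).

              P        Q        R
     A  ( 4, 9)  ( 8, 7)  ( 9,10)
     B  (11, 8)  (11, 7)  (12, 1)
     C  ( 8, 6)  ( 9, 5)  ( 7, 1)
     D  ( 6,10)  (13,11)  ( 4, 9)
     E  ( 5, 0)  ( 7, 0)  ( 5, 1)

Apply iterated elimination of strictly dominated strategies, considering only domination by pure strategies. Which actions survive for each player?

P1 drop A (B beats it: P:11>4 Q:11>8 R:12>9)
P1 drop C (B beats it: P:11>8 Q:11>9 R:12>7)
P1 drop E (B beats it: P:11>5 Q:11>7 R:12>5)
P2 drop R (P beats it: B:8>1 D:10>9)
P1→{B,D} P2→{P,Q}

Remaining: P1:{B,D} P2:{P,Q}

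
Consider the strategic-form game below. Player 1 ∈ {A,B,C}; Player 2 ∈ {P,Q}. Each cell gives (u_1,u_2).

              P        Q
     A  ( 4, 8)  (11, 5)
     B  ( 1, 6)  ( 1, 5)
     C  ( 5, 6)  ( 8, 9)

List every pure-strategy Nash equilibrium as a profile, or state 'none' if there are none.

(A,P): not NE [P1→C gives 5>4]
(A,Q): not NE [P2→P gives 8>5]
(B,P): not NE [P1→C gives 5>1]
(B,Q): not NE [P1→A gives 11>1; P2→P gives 6>5]
(C,P): not NE [P2→Q gives 9>6]
(C,Q): not NE [P1→A gives 11>8]

Equilibria: none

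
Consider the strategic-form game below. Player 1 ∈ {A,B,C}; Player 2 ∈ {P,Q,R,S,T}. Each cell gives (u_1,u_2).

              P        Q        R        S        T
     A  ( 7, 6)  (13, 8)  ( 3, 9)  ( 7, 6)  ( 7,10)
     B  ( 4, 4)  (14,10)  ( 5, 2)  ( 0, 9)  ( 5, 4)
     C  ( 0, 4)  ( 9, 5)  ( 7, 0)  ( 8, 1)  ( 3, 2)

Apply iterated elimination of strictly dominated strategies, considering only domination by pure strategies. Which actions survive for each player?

IESDS → P1:{A,B} P2:{Q,T}

P2 drop P (Q beats it: A:8>6 B:10>4 C:5>4)
P2 drop R (T beats it: A:10>9 B:4>2 C:2>0)
P2 drop S (Q beats it: A:8>6 B:10>9 C:5>1)
P1 drop C (A beats it: Q:13>9 T:7>3)
P1→{A,B} P2→{Q,T}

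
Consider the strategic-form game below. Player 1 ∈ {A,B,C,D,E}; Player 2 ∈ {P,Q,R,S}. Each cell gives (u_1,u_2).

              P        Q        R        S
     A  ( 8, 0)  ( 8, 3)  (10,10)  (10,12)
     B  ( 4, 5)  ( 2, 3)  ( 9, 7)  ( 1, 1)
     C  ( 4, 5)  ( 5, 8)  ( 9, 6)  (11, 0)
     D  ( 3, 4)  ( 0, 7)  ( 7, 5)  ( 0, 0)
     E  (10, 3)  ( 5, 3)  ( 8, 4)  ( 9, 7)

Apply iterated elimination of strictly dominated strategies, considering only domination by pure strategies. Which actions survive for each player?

P1 drop B (A beats it: P:8>4 Q:8>2 R:10>9 S:10>1)
P1 drop D (A beats it: P:8>3 Q:8>0 R:10>7 S:10>0)
P2 drop P (R beats it: A:10>0 C:6>5 E:4>3)
P1 drop E (A beats it: Q:8>5 R:10>8 S:10>9)
P1→{A,C} P2→{Q,R,S}

Remaining: P1:{A,C} P2:{Q,R,S}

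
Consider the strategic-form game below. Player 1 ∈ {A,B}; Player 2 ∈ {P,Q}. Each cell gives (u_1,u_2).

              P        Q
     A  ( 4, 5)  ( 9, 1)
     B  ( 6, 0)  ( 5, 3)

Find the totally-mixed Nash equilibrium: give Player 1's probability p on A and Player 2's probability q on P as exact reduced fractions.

P1 indiff ⇒ q·4+(1-q)·9 = q·6+(1-q)·5 ⇒ q(-2) = (1-q)(-4) ⇒ q = 2/3
P2 indiff ⇒ p·5+(1-p)·0 = p·1+(1-p)·3 ⇒ p(4) = (1-p)(3) ⇒ p = 3/7

(p,q) = (3/7, 2/3)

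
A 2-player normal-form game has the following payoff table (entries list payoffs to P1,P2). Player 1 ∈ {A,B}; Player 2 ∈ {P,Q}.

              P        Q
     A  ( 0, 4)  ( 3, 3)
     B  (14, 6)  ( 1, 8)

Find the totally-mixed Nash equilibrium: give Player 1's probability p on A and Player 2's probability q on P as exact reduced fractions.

p=2/3, q=1/8

P1 indiff ⇒ q·0+(1-q)·3 = q·14+(1-q)·1 ⇒ q(-14) = (1-q)(-2) ⇒ q = 1/8
P2 indiff ⇒ p·4+(1-p)·6 = p·3+(1-p)·8 ⇒ p(1) = (1-p)(2) ⇒ p = 2/3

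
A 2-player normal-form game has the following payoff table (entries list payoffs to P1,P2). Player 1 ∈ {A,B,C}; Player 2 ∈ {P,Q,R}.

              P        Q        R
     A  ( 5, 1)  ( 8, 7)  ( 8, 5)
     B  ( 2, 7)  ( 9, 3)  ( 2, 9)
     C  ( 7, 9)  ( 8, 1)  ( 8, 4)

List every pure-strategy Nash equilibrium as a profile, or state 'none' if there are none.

Nash profiles: (C,P)

(A,P): not NE [P1→C gives 7>5; P2→Q gives 7>1]
(A,Q): not NE [P1→B gives 9>8]
(A,R): not NE [P2→Q gives 7>5]
(B,P): not NE [P1→C gives 7>2; P2→R gives 9>7]
(B,Q): not NE [P2→R gives 9>3]
(B,R): not NE [P1→C gives 8>2]
(C,P): NE
(C,Q): not NE [P1→B gives 9>8; P2→P gives 9>1]
(C,R): not NE [P2→P gives 9>4]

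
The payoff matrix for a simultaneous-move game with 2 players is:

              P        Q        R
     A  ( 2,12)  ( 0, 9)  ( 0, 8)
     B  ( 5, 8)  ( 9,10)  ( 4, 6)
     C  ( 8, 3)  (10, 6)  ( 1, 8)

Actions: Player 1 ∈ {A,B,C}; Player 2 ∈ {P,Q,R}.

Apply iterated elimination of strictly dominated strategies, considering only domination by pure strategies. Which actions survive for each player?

Remaining: P1:{B,C} P2:{Q,R}

P1 drop A (B beats it: P:5>2 Q:9>0 R:4>0)
P2 drop P (Q beats it: B:10>8 C:6>3)
P1→{B,C} P2→{Q,R}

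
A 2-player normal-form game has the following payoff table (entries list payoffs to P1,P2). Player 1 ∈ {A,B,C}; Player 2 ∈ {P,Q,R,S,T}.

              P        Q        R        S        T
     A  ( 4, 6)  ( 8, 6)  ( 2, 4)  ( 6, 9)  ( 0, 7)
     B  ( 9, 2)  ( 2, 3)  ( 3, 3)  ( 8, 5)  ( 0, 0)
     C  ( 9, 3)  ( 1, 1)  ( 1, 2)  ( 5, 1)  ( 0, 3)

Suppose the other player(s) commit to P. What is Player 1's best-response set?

u_1(A vs P) = 4
u_1(B vs P) = 9
u_1(C vs P) = 9
max payoff 9 at {B,C}

BR_1 = {B,C}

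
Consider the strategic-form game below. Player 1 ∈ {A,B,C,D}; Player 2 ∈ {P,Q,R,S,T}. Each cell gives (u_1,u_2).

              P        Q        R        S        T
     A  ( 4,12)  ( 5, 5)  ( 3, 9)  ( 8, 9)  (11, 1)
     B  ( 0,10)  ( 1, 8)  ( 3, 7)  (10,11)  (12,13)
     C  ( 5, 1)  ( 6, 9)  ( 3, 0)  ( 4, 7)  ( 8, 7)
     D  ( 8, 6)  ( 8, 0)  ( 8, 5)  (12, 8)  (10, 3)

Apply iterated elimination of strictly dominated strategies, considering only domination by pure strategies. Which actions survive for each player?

P1 drop C (D beats it: P:8>5 Q:8>6 R:8>3 S:12>4 T:10>8)
P2 drop Q (P beats it: A:12>5 B:10>8 D:6>0)
P2 drop R (P beats it: A:12>9 B:10>7 D:6>5)
P1→{A,B,D} P2→{P,S,T}

Survivors P1:{A,B,D} P2:{P,S,T}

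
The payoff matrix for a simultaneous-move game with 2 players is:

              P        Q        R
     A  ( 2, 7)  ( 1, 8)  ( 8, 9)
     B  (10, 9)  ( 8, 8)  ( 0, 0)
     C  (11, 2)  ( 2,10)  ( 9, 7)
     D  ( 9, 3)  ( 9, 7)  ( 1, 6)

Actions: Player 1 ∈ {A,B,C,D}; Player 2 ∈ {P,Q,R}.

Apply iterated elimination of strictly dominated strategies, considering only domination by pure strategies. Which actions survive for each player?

P1 drop A (C beats it: P:11>2 Q:2>1 R:9>8)
P2 drop R (Q beats it: B:8>0 C:10>7 D:7>6)
P1→{B,C,D} P2→{P,Q}

Survivors P1:{B,C,D} P2:{P,Q}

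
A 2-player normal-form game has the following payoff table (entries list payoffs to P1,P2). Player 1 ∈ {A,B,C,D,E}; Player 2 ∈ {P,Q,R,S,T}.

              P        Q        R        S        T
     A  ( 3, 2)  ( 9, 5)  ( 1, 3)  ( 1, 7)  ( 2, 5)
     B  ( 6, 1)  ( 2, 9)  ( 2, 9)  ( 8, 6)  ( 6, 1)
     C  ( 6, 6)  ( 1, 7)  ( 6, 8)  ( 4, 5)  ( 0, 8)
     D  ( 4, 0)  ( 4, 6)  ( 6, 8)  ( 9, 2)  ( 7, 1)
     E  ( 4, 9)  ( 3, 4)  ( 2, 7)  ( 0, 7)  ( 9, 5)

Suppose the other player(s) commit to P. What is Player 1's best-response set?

u_1(A vs P) = 3
u_1(B vs P) = 6
u_1(C vs P) = 6
u_1(D vs P) = 4
u_1(E vs P) = 4
max payoff 6 at {B,C}

argmax u_1 = {B,C}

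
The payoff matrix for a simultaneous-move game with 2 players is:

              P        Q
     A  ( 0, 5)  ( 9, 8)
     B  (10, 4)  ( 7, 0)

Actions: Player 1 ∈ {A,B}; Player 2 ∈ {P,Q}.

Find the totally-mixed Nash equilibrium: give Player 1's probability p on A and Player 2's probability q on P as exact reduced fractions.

P1 indiff ⇒ q·0+(1-q)·9 = q·10+(1-q)·7 ⇒ q(-10) = (1-q)(-2) ⇒ q = 1/6
P2 indiff ⇒ p·5+(1-p)·4 = p·8+(1-p)·0 ⇒ p(-3) = (1-p)(-4) ⇒ p = 4/7

P1 mixes 4/7 on A; P2 mixes 1/6 on P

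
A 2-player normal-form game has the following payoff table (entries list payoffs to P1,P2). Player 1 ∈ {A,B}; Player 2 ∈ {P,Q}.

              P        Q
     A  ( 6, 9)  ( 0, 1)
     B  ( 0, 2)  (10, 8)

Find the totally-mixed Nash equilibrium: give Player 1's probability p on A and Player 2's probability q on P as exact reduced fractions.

P1 mixes 3/7 on A; P2 mixes 5/8 on P

P1 indiff ⇒ q·6+(1-q)·0 = q·0+(1-q)·10 ⇒ q(6) = (1-q)(10) ⇒ q = 5/8
P2 indiff ⇒ p·9+(1-p)·2 = p·1+(1-p)·8 ⇒ p(8) = (1-p)(6) ⇒ p = 3/7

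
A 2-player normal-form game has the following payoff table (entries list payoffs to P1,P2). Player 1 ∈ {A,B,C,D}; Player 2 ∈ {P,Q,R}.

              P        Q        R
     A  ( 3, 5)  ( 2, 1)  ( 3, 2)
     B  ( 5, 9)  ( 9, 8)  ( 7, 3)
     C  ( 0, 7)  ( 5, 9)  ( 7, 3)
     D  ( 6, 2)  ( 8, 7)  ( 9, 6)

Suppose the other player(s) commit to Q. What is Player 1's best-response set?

u_1(A vs Q) = 2
u_1(B vs Q) = 9
u_1(C vs Q) = 5
u_1(D vs Q) = 8
max payoff 9 at {B}

argmax u_1 = {B}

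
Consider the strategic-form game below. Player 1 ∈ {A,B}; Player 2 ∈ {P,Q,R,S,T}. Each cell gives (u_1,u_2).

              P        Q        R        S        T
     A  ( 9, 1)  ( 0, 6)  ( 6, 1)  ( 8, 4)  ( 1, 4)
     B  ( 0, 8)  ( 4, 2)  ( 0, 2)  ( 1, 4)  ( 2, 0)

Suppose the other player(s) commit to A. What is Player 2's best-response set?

u_2(P vs A) = 1
u_2(Q vs A) = 6
u_2(R vs A) = 1
u_2(S vs A) = 4
u_2(T vs A) = 4
max payoff 6 at {Q}

BR_2 = {Q}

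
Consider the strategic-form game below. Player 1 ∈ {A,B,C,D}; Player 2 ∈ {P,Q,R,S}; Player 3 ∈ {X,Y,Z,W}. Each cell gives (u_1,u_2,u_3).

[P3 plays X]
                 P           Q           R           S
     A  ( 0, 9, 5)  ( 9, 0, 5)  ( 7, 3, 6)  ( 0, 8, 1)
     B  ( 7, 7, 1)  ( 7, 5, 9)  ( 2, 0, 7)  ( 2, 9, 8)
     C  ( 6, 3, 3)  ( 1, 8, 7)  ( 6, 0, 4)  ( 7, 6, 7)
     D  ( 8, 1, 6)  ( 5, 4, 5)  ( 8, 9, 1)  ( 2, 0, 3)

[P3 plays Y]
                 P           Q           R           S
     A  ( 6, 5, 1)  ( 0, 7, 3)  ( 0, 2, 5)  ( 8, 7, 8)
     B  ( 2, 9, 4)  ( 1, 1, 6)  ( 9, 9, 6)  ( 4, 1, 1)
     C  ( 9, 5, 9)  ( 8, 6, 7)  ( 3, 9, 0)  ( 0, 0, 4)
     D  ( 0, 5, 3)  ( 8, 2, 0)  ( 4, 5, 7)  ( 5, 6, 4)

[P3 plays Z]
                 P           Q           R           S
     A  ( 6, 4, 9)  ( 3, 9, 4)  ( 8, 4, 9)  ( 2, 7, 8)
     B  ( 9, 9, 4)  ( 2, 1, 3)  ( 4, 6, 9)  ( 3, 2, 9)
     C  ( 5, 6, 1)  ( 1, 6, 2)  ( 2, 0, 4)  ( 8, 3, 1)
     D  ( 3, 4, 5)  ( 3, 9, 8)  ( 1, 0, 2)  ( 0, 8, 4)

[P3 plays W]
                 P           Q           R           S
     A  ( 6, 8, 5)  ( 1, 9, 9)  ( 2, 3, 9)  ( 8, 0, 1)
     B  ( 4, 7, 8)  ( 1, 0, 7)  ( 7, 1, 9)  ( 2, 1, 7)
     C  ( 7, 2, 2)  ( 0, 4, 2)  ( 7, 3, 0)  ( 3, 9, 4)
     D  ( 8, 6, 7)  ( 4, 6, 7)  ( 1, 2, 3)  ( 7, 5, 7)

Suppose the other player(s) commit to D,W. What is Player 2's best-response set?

P2 best: {P,Q}

u_2(P vs D,W) = 6
u_2(Q vs D,W) = 6
u_2(R vs D,W) = 2
u_2(S vs D,W) = 5
max payoff 6 at {P,Q}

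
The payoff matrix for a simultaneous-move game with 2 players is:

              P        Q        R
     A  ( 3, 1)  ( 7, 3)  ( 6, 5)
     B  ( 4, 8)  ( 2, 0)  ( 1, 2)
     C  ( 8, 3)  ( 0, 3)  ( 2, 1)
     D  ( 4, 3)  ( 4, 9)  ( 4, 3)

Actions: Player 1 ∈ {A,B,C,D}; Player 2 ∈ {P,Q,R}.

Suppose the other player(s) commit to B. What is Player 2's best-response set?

u_2(P vs B) = 8
u_2(Q vs B) = 0
u_2(R vs B) = 2
max payoff 8 at {P}

BR_2 = {P}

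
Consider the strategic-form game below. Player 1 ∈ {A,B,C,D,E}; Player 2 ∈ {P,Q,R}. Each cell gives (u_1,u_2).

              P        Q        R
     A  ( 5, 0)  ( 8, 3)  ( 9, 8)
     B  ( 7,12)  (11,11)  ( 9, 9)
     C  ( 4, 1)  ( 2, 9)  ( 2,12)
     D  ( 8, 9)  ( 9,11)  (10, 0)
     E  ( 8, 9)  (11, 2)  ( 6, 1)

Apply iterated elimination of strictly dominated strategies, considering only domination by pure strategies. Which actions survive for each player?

Survivors P1:{B,D,E} P2:{P,Q}

P1 drop A (D beats it: P:8>5 Q:9>8 R:10>9)
P1 drop C (B beats it: P:7>4 Q:11>2 R:9>2)
P2 drop R (P beats it: B:12>9 D:9>0 E:9>1)
P1→{B,D,E} P2→{P,Q}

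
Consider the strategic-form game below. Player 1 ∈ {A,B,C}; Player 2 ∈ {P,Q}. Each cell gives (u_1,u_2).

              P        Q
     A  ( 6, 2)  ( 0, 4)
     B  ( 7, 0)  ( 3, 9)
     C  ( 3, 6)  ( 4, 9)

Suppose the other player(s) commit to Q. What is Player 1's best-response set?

u_1(A vs Q) = 0
u_1(B vs Q) = 3
u_1(C vs Q) = 4
max payoff 4 at {C}

argmax u_1 = {C}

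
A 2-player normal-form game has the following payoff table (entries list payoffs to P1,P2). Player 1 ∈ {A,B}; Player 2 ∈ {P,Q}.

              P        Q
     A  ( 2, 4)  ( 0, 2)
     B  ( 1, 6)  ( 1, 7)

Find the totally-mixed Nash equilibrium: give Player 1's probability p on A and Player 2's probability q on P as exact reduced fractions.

P1 indiff ⇒ q·2+(1-q)·0 = q·1+(1-q)·1 ⇒ q(1) = (1-q)(1) ⇒ q = 1/2
P2 indiff ⇒ p·4+(1-p)·6 = p·2+(1-p)·7 ⇒ p(2) = (1-p)(1) ⇒ p = 1/3

p=1/3, q=1/2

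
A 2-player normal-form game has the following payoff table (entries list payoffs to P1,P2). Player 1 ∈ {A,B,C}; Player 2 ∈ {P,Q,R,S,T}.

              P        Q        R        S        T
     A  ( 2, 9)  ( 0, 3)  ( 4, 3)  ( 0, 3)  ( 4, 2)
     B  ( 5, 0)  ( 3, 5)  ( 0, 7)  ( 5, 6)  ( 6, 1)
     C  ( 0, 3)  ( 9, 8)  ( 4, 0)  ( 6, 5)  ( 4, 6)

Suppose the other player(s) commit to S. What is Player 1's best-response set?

u_1(A vs S) = 0
u_1(B vs S) = 5
u_1(C vs S) = 6
max payoff 6 at {C}

BR_1 = {C}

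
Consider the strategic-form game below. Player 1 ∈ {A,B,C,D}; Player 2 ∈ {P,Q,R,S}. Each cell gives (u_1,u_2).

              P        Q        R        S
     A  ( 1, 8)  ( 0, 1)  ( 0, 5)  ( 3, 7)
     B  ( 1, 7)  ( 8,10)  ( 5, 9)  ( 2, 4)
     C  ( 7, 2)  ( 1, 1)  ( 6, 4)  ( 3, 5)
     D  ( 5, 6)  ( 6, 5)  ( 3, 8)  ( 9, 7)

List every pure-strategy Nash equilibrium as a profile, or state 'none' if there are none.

(A,P): not NE [P1→C gives 7>1]
(A,Q): not NE [P1→B gives 8>0; P2→P gives 8>1]
(A,R): not NE [P1→C gives 6>0; P2→P gives 8>5]
(A,S): not NE [P1→D gives 9>3; P2→P gives 8>7]
(B,P): not NE [P1→C gives 7>1; P2→Q gives 10>7]
(B,Q): NE
(B,R): not NE [P1→C gives 6>5; P2→Q gives 10>9]
(B,S): not NE [P1→D gives 9>2; P2→Q gives 10>4]
(C,P): not NE [P2→S gives 5>2]
(C,Q): not NE [P1→B gives 8>1; P2→S gives 5>1]
(C,R): not NE [P2→S gives 5>4]
(C,S): not NE [P1→D gives 9>3]
(D,P): not NE [P1→C gives 7>5; P2→R gives 8>6]
(D,Q): not NE [P1→B gives 8>6; P2→R gives 8>5]
(D,R): not NE [P1→C gives 6>3]
(D,S): not NE [P2→R gives 8>7]

Nash profiles: (B,Q)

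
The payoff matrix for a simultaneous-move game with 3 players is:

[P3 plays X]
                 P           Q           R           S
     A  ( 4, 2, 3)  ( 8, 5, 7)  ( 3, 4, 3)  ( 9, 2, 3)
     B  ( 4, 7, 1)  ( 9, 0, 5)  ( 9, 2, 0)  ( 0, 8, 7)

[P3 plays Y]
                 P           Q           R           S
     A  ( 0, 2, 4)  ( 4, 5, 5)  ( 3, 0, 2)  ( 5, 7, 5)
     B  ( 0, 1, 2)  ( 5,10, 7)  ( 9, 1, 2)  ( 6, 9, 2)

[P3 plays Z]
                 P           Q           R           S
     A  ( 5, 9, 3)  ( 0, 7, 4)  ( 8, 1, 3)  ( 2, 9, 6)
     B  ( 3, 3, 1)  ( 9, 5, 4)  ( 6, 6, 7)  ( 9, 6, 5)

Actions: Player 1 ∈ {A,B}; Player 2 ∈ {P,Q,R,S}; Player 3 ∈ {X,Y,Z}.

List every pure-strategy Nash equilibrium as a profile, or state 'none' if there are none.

(A,P,X): not NE [P2→Q gives 5>2; P3→Y gives 4>3]
(A,P,Y): not NE [P2→S gives 7>2]
(A,P,Z): not NE [P3→Y gives 4>3]
(A,Q,X): not NE [P1→B gives 9>8]
(A,Q,Y): not NE [P1→B gives 5>4; P2→S gives 7>5; P3→X gives 7>5]
(A,Q,Z): not NE [P1→B gives 9>0; P2→S gives 9>7; P3→X gives 7>4]
(A,R,X): not NE [P1→B gives 9>3; P2→Q gives 5>4]
(A,R,Y): not NE [P1→B gives 9>3; P2→S gives 7>0; P3→Z gives 3>2]
(A,R,Z): not NE [P2→S gives 9>1]
(A,S,X): not NE [P2→Q gives 5>2; P3→Z gives 6>3]
(A,S,Y): not NE [P1→B gives 6>5; P3→Z gives 6>5]
(A,S,Z): not NE [P1→B gives 9>2]
(B,P,X): not NE [P2→S gives 8>7; P3→Y gives 2>1]
(B,P,Y): not NE [P2→Q gives 10>1]
(B,P,Z): not NE [P1→A gives 5>3; P2→S gives 6>3; P3→Y gives 2>1]
(B,Q,X): not NE [P2→S gives 8>0; P3→Y gives 7>5]
(B,Q,Y): NE
(B,Q,Z): not NE [P2→S gives 6>5; P3→Y gives 7>4]
(B,R,X): not NE [P2→S gives 8>2; P3→Z gives 7>0]
(B,R,Y): not NE [P2→Q gives 10>1; P3→Z gives 7>2]
(B,R,Z): not NE [P1→A gives 8>6]
(B,S,X): not NE [P1→A gives 9>0]
(B,S,Y): not NE [P2→Q gives 10>9; P3→X gives 7>2]
(B,S,Z): not NE [P3→X gives 7>5]

Nash profiles: (B,Q,Y)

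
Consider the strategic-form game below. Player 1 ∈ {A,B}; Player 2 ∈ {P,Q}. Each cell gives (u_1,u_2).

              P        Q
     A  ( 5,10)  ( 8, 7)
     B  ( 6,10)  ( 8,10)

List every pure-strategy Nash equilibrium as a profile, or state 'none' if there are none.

Nash profiles: (B,P), (B,Q)

(A,P): not NE [P1→B gives 6>5]
(A,Q): not NE [P2→P gives 10>7]
(B,P): NE
(B,Q): NE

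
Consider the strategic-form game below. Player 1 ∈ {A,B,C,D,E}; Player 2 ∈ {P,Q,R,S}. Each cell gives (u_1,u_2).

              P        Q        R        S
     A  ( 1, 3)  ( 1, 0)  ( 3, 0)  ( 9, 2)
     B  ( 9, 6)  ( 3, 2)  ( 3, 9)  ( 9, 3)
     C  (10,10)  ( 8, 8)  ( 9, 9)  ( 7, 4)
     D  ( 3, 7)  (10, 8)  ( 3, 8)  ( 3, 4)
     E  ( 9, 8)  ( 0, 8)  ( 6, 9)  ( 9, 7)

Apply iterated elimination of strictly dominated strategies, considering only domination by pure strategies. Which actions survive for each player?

P2 drop S (P beats it: A:3>2 B:6>3 C:10>4 D:7>4 E:8>7)
P1 drop A (C beats it: P:10>1 Q:8>1 R:9>3)
P1 drop B (C beats it: P:10>9 Q:8>3 R:9>3)
P1 drop E (C beats it: P:10>9 Q:8>0 R:9>6)
P1→{C,D} P2→{P,Q,R}

IESDS → P1:{C,D} P2:{P,Q,R}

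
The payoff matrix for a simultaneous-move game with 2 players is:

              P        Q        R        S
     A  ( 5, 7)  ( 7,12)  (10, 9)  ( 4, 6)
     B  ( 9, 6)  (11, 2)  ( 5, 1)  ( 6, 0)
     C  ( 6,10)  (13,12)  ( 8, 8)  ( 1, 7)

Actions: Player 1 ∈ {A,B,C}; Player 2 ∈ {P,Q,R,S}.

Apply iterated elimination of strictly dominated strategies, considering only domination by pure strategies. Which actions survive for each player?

Survivors P1:{B,C} P2:{P,Q}

P2 drop R (Q beats it: A:12>9 B:2>1 C:12>8)
P1 drop A (B beats it: P:9>5 Q:11>7 S:6>4)
P2 drop S (P beats it: B:6>0 C:10>7)
P1→{B,C} P2→{P,Q}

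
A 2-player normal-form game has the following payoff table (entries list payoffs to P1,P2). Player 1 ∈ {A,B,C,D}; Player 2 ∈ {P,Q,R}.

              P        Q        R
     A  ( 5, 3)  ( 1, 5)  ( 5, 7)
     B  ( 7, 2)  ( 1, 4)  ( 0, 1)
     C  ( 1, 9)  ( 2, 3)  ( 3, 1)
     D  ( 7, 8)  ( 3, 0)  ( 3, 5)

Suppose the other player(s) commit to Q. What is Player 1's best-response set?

BR_1 = {D}

u_1(A vs Q) = 1
u_1(B vs Q) = 1
u_1(C vs Q) = 2
u_1(D vs Q) = 3
max payoff 3 at {D}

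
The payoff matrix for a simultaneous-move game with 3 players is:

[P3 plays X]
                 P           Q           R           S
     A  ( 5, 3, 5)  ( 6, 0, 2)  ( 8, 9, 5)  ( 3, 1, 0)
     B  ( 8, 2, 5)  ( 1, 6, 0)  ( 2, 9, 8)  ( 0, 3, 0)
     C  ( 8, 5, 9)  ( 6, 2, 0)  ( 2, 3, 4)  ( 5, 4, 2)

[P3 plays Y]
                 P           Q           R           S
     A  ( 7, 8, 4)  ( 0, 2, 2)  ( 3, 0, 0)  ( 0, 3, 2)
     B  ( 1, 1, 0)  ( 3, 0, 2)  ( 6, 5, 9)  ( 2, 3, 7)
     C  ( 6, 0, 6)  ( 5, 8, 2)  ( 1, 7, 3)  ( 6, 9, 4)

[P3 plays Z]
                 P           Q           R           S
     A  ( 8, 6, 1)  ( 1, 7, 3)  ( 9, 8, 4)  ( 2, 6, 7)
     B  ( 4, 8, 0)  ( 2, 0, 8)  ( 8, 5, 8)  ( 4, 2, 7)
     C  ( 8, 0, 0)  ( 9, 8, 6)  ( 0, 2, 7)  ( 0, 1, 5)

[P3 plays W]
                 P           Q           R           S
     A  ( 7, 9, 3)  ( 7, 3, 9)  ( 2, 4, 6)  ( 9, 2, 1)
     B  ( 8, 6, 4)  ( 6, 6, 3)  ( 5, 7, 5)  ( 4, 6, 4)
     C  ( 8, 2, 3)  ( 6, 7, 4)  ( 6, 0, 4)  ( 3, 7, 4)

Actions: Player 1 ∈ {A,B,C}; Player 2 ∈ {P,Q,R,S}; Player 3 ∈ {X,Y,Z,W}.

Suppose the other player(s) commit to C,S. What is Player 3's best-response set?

u_3(X vs C,S) = 2
u_3(Y vs C,S) = 4
u_3(Z vs C,S) = 5
u_3(W vs C,S) = 4
max payoff 5 at {Z}

BR_3 = {Z}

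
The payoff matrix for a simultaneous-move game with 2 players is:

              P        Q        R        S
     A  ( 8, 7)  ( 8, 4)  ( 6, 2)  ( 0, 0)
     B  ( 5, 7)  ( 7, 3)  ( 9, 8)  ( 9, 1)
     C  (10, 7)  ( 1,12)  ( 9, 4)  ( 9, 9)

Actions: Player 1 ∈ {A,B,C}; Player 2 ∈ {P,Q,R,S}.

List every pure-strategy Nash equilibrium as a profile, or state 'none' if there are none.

(A,P): not NE [P1→C gives 10>8]
(A,Q): not NE [P2→P gives 7>4]
(A,R): not NE [P1→C gives 9>6; P2→P gives 7>2]
(A,S): not NE [P1→C gives 9>0; P2→P gives 7>0]
(B,P): not NE [P1→C gives 10>5; P2→R gives 8>7]
(B,Q): not NE [P1→A gives 8>7; P2→R gives 8>3]
(B,R): NE
(B,S): not NE [P2→R gives 8>1]
(C,P): not NE [P2→Q gives 12>7]
(C,Q): not NE [P1→A gives 8>1]
(C,R): not NE [P2→Q gives 12>4]
(C,S): not NE [P2→Q gives 12>9]

PSNE = {(B,R)}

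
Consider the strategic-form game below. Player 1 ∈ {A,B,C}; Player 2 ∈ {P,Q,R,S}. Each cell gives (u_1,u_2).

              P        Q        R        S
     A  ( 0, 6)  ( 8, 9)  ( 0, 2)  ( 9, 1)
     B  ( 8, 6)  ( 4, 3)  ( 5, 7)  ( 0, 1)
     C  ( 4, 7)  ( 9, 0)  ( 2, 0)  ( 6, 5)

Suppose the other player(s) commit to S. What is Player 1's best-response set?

u_1(A vs S) = 9
u_1(B vs S) = 0
u_1(C vs S) = 6
max payoff 9 at {A}

P1 best: {A}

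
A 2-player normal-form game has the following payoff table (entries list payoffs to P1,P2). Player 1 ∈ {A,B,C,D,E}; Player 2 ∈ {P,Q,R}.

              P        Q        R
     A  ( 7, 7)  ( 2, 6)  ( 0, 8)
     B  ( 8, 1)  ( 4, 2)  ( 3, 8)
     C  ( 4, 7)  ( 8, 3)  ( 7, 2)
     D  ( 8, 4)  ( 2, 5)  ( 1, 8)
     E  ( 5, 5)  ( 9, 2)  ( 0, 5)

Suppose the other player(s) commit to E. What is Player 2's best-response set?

argmax u_2 = {P,R}

u_2(P vs E) = 5
u_2(Q vs E) = 2
u_2(R vs E) = 5
max payoff 5 at {P,R}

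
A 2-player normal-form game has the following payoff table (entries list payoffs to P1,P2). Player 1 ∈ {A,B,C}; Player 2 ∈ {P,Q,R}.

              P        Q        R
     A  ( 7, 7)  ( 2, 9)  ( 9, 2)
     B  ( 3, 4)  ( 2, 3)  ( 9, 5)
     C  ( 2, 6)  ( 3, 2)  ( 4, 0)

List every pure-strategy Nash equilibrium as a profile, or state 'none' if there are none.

(A,P): not NE [P2→Q gives 9>7]
(A,Q): not NE [P1→C gives 3>2]
(A,R): not NE [P2→Q gives 9>2]
(B,P): not NE [P1→A gives 7>3; P2→R gives 5>4]
(B,Q): not NE [P1→C gives 3>2; P2→R gives 5>3]
(B,R): NE
(C,P): not NE [P1→A gives 7>2]
(C,Q): not NE [P2→P gives 6>2]
(C,R): not NE [P1→B gives 9>4; P2→P gives 6>0]

Nash profiles: (B,R)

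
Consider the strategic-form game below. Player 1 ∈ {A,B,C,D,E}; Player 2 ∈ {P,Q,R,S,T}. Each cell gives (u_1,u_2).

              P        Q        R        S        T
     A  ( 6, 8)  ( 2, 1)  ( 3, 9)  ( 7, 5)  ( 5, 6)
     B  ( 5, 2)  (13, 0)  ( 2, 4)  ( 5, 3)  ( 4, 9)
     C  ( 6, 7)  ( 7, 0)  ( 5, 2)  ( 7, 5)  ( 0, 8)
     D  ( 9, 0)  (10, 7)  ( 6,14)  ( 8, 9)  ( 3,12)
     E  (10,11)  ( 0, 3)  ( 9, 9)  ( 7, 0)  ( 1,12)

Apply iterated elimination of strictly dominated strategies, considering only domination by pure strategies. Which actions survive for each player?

P1 drop C (D beats it: P:9>6 Q:10>7 R:6>5 S:8>7 T:3>0)
P2 drop Q (R beats it: A:9>1 B:4>0 D:14>7 E:9>3)
P1 drop B (A beats it: P:6>5 R:3>2 S:7>5 T:5>4)
P2 drop S (R beats it: A:9>5 D:14>9 E:9>0)
P1→{A,D,E} P2→{P,R,T}

Survivors P1:{A,D,E} P2:{P,R,T}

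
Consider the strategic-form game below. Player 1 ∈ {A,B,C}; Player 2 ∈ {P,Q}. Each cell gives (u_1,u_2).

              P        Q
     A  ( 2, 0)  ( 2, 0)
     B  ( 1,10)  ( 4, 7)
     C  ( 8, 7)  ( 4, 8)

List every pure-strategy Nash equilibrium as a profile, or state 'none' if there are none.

(A,P): not NE [P1→C gives 8>2]
(A,Q): not NE [P1→C gives 4>2]
(B,P): not NE [P1→C gives 8>1]
(B,Q): not NE [P2→P gives 10>7]
(C,P): not NE [P2→Q gives 8>7]
(C,Q): NE

NE set: (C,Q)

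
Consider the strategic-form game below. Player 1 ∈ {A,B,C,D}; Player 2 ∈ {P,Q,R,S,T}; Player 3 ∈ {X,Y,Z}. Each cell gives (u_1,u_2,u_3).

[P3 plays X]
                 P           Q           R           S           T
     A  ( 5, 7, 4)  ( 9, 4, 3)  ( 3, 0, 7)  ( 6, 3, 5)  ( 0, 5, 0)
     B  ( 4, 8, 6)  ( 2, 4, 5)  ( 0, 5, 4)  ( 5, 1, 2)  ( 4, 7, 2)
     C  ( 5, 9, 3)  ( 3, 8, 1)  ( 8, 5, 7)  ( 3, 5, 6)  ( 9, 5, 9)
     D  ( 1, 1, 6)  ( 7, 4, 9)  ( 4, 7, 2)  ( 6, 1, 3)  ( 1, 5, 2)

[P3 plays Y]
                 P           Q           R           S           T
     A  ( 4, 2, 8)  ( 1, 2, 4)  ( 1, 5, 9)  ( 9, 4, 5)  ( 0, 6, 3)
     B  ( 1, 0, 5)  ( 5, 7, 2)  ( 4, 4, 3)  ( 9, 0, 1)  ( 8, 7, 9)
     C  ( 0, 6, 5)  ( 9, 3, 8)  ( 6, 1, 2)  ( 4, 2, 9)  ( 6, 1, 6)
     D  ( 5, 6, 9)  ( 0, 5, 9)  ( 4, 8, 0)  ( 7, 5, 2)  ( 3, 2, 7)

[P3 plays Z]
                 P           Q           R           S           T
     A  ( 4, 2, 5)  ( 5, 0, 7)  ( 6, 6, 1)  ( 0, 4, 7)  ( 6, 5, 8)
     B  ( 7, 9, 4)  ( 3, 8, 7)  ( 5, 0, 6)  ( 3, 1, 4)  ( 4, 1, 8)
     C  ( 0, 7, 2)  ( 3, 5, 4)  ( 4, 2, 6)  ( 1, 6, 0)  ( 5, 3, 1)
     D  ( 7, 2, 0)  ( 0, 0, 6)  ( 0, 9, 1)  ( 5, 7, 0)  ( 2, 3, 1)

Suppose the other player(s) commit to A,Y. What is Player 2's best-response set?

u_2(P vs A,Y) = 2
u_2(Q vs A,Y) = 2
u_2(R vs A,Y) = 5
u_2(S vs A,Y) = 4
u_2(T vs A,Y) = 6
max payoff 6 at {T}

P2 best: {T}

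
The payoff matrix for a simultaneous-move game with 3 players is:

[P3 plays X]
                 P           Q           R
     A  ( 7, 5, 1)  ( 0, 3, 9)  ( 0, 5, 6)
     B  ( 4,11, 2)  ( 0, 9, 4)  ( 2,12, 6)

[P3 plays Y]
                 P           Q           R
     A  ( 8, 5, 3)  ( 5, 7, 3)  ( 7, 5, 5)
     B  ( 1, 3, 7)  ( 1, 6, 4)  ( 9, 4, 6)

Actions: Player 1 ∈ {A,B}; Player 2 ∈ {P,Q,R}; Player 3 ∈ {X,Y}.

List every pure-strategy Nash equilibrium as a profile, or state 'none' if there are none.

NE set: (B,R,X)

(A,P,X): not NE [P3→Y gives 3>1]
(A,P,Y): not NE [P2→Q gives 7>5]
(A,Q,X): not NE [P2→R gives 5>3]
(A,Q,Y): not NE [P3→X gives 9>3]
(A,R,X): not NE [P1→B gives 2>0]
(A,R,Y): not NE [P1→B gives 9>7; P2→Q gives 7>5; P3→X gives 6>5]
(B,P,X): not NE [P1→A gives 7>4; P2→R gives 12>11; P3→Y gives 7>2]
(B,P,Y): not NE [P1→A gives 8>1; P2→Q gives 6>3]
(B,Q,X): not NE [P2→R gives 12>9]
(B,Q,Y): not NE [P1→A gives 5>1]
(B,R,X): NE
(B,R,Y): not NE [P2→Q gives 6>4]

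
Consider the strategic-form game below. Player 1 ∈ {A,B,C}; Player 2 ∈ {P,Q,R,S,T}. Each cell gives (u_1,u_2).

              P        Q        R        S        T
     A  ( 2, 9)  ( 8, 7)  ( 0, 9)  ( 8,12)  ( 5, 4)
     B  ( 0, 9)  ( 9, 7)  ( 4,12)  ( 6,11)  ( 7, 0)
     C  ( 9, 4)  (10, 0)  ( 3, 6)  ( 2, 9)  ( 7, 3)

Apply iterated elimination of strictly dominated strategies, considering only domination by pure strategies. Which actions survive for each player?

P2 drop P (S beats it: A:12>9 B:11>9 C:9>4)
P2 drop Q (R beats it: A:9>7 B:12>7 C:6>0)
P2 drop T (R beats it: A:9>4 B:12>0 C:6>3)
P1 drop C (B beats it: R:4>3 S:6>2)
P1→{A,B} P2→{R,S}

Remaining: P1:{A,B} P2:{R,S}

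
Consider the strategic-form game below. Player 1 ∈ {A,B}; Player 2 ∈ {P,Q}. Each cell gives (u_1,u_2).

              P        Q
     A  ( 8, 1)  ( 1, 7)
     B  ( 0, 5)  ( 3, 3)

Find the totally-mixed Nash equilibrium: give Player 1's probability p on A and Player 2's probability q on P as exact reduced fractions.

P1 indiff ⇒ q·8+(1-q)·1 = q·0+(1-q)·3 ⇒ q(8) = (1-q)(2) ⇒ q = 1/5
P2 indiff ⇒ p·1+(1-p)·5 = p·7+(1-p)·3 ⇒ p(-6) = (1-p)(-2) ⇒ p = 1/4

p=1/4, q=1/5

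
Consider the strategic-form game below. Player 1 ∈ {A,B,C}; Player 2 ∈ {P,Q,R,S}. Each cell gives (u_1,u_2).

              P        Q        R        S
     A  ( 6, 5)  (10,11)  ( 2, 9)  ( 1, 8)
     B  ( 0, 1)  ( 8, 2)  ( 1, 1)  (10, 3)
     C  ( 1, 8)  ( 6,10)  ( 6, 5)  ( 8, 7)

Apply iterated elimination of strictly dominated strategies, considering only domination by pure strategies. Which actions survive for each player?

P2 drop P (Q beats it: A:11>5 B:2>1 C:10>8)
P2 drop R (Q beats it: A:11>9 B:2>1 C:10>5)
P1 drop C (B beats it: Q:8>6 S:10>8)
P1→{A,B} P2→{Q,S}

Survivors P1:{A,B} P2:{Q,S}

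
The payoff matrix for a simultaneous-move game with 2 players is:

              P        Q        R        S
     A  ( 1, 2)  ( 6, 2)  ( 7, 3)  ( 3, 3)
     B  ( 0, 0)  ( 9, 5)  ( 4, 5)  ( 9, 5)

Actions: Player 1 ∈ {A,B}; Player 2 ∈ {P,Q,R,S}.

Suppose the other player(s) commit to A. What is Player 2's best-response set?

argmax u_2 = {R,S}

u_2(P vs A) = 2
u_2(Q vs A) = 2
u_2(R vs A) = 3
u_2(S vs A) = 3
max payoff 3 at {R,S}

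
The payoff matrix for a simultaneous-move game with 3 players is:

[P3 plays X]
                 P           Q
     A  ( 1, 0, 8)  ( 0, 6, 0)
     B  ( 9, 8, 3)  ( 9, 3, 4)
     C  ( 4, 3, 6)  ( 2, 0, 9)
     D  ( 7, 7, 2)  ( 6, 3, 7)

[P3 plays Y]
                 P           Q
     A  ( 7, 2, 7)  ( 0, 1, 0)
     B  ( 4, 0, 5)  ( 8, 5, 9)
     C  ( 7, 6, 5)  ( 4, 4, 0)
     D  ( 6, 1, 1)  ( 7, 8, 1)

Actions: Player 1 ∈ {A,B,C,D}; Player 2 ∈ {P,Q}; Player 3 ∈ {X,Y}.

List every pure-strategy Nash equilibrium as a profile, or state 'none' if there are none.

(A,P,X): not NE [P1→B gives 9>1; P2→Q gives 6>0]
(A,P,Y): not NE [P3→X gives 8>7]
(A,Q,X): not NE [P1→B gives 9>0]
(A,Q,Y): not NE [P1→B gives 8>0; P2→P gives 2>1]
(B,P,X): not NE [P3→Y gives 5>3]
(B,P,Y): not NE [P1→C gives 7>4; P2→Q gives 5>0]
(B,Q,X): not NE [P2→P gives 8>3; P3→Y gives 9>4]
(B,Q,Y): NE
(C,P,X): not NE [P1→B gives 9>4]
(C,P,Y): not NE [P3→X gives 6>5]
(C,Q,X): not NE [P1→B gives 9>2; P2→P gives 3>0]
(C,Q,Y): not NE [P1→B gives 8>4; P2→P gives 6>4; P3→X gives 9>0]
(D,P,X): not NE [P1→B gives 9>7]
(D,P,Y): not NE [P1→C gives 7>6; P2→Q gives 8>1; P3→X gives 2>1]
(D,Q,X): not NE [P1→B gives 9>6; P2→P gives 7>3]
(D,Q,Y): not NE [P1→B gives 8>7; P3→X gives 7>1]

PSNE = {(B,Q,Y)}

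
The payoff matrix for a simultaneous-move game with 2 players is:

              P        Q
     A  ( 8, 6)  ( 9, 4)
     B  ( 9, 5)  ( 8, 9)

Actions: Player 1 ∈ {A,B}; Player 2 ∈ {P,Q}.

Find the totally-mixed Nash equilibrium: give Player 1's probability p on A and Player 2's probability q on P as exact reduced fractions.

p=2/3, q=1/2

P1 indiff ⇒ q·8+(1-q)·9 = q·9+(1-q)·8 ⇒ q(-1) = (1-q)(-1) ⇒ q = 1/2
P2 indiff ⇒ p·6+(1-p)·5 = p·4+(1-p)·9 ⇒ p(2) = (1-p)(4) ⇒ p = 2/3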